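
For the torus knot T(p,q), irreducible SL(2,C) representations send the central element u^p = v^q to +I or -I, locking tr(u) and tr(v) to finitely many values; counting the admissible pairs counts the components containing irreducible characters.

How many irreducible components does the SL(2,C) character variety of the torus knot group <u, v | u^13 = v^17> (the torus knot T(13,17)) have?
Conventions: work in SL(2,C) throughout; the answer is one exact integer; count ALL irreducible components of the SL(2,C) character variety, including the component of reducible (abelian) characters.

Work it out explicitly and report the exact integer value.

For T(13,17): irreducibility forces the central element u^13 = v^17 to one of +I, -I.
This locks tr(u) to 2*cos(pi*alpha/13), alpha in 1..12, and tr(v) to 2*cos(pi*beta/17), beta in 1..16, on each component of irreducible characters.
The two central values (-1)^alpha I and (-1)^beta I must be the same matrix, so alpha and beta share a parity.
Enumerate parity-matched pairs: 6*8 odd-odd plus 6*8 even-even gives 96.
components with irreducible characters: 96; plus the single component of reducible (abelian) characters: total 97.

97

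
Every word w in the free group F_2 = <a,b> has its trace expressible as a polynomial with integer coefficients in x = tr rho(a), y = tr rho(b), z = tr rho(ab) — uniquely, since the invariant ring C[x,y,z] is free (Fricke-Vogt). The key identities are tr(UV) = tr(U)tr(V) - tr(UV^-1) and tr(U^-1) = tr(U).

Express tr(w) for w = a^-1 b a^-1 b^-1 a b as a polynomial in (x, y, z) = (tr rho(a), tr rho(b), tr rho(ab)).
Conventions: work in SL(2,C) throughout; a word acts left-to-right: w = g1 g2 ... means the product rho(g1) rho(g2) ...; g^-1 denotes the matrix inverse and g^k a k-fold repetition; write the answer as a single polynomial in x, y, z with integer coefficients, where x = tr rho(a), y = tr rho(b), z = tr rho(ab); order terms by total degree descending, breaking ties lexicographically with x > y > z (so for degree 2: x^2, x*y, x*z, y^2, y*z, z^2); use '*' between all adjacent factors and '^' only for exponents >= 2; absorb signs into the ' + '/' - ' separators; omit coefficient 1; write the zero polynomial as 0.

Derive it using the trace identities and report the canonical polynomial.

-x^2*y^2*z + x^3*y + x*y^3 + 2*x*y*z^2 - x^2*z - y^2*z - z^3 - 3*x*y + 3*z

next, trace(b^2) = trace(b) * trace(b) - trace(1)   [square of b] = y^2 - 2
trace(a b^2) = trace(b) * trace(a b) - trace(a)   [square of b] = y*z - x
and trace(b a b^2) = trace(b) * trace(a b^2) - trace(a b)   [square of b] = y^2*z - x*y - z
and trace(a b a b) = trace(b a) * trace(b a) - trace(1)   [split at a repeated b] = z^2 - 2
trace(a b a) = trace(a) * trace(b a) - trace(b)   [square of a] = x*z - y
trace(b a b^2 a) = trace(b) * trace(a b a b) - trace(a b a)   [square of b] = y*z^2 - x*z - y
and trace(a b^2 a^-1 b) = trace(b a b^2) * trace(a) - trace(b a b^2 a)   [inverse elimination on a] = x*y^2*z - x^2*y - y*z^2 + y
trace(b a^-1 b^-1 a b) = trace(a b^2 a^-1) * trace(b) - trace(a b^2 a^-1 b)   [inverse elimination on b] = -x*y^2*z + x^2*y + y^3 + y*z^2 - 3*y
next, trace(b a b a b a) = trace(b a b a) * trace(b a) - trace(a b)   [split at a repeated b] = z^3 - 3*z
and trace(a b a b a^-1 b) = trace(b a b a b) * trace(a) - trace(b a b a b a)   [inverse elimination on a] = x*y*z^2 - x^2*z - z^3 - x*y + 3*z
next, trace(b a^-1 b^-1 a b a) = trace(a b a b a^-1) * trace(b) - trace(a b a b a^-1 b)   [inverse elimination on b] = -x*y*z^2 + x^2*z + y^2*z + z^3 - 3*z
trace(a^-1 b a^-1 b^-1 a b) = trace(b a^-1 b^-1 a b) * trace(a) - trace(b a^-1 b^-1 a b a)   [inverse elimination on a] = -x^2*y^2*z + x^3*y + x*y^3 + 2*x*y*z^2 - x^2*z - y^2*z - z^3 - 3*x*y + 3*z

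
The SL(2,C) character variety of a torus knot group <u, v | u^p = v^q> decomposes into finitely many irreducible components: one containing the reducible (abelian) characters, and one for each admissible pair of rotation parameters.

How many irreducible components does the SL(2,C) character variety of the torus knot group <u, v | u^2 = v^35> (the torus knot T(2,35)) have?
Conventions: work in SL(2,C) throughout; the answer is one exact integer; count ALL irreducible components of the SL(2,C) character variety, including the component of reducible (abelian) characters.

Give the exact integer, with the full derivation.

Gamma = < u, v | u^2 = v^35 > (torus knot T(2,35)); the central element u^2 = v^35 acts as +I or -I in any irreducible SL(2,C) representation.
So on each irreducible component the traces are pinned: tr(u) = 2*cos(pi*alpha/2) with 1 <= alpha <= 1, tr(v) = 2*cos(pi*beta/35) with 1 <= beta <= 34.
The two central values (-1)^alpha I and (-1)^beta I must be the same matrix, so alpha and beta share a parity.
Enumerate parity-matched pairs: 1*17 odd-odd plus 0*17 even-even gives 17.
That is 17 components of irreducible characters, and with the reducible (abelian) component the total is 18.

18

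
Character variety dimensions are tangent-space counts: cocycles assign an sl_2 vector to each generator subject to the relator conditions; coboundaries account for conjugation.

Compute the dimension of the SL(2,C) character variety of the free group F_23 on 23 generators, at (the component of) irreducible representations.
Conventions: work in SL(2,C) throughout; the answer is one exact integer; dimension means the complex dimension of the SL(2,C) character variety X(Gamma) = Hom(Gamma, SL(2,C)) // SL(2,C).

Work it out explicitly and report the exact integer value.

The free group F_23: 23 generators, no relators.
So Z^1 = (sl_2)^23 in full: dim Z^1 = 69.
At an irreducible rho the centralizer of the image in sl_2 is 0, so the coboundary map sl_2 -> Z^1 is injective: dim B^1 = 3.
Therefore dim X = 69 - 3 = 66.

66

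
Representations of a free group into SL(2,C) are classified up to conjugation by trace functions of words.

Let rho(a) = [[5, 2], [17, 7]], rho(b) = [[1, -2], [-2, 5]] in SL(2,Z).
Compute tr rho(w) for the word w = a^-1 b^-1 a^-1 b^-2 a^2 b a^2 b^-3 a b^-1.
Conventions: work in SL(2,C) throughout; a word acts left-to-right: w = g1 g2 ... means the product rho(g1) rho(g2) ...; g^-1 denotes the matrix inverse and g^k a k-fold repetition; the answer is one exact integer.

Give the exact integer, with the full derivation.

rho(a^-1) = [[7, -2], [-17, 5]]
... * rho(b^-1) = [[5, 2], [2, 1]]  ->  [[31, 12], [-75, -29]]
... * rho(a^-1) = [[7, -2], [-17, 5]]  ->  [[13, -2], [-32, 5]]
... * rho(b^-1) = [[5, 2], [2, 1]]  ->  [[61, 24], [-150, -59]]
... * rho(b^-1) = [[5, 2], [2, 1]]  ->  [[353, 146], [-868, -359]]
... * rho(a) = [[5, 2], [17, 7]]  ->  [[4247, 1728], [-10443, -4249]]
... * rho(a) = [[5, 2], [17, 7]]  ->  [[50611, 20590], [-124448, -50629]]
... * rho(b) = [[1, -2], [-2, 5]]  ->  [[9431, 1728], [-23190, -4249]]
... * rho(a) = [[5, 2], [17, 7]]  ->  [[76531, 30958], [-188183, -76123]]
... * rho(a) = [[5, 2], [17, 7]]  ->  [[908941, 369768], [-2235006, -909227]]
... * rho(b^-1) = [[5, 2], [2, 1]]  ->  [[5284241, 2187650], [-12993484, -5379239]]
... * rho(b^-1) = [[5, 2], [2, 1]]  ->  [[30796505, 12756132], [-75725898, -31366207]]
... * rho(b^-1) = [[5, 2], [2, 1]]  ->  [[179494789, 74349142], [-441361904, -182818003]]
... * rho(a) = [[5, 2], [17, 7]]  ->  [[2161409359, 879433572], [-5314715571, -2162449829]]
... * rho(b^-1) = [[5, 2], [2, 1]]  ->  [[12565913939, 5202252290], [-30898477513, -12791880971]]
tr = 12565913939 + -12791880971 = -225967032

-225967032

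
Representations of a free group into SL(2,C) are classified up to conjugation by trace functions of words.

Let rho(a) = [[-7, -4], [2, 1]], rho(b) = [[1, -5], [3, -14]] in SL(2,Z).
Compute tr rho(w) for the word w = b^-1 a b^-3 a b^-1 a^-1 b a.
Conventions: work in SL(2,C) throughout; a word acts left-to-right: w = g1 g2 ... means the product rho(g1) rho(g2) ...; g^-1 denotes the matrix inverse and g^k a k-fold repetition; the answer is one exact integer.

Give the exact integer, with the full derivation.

rho(b^-1) = [[-14, 5], [-3, 1]]
... * rho(a) = [[-7, -4], [2, 1]]  ->  [[108, 61], [23, 13]]
... * rho(b^-1) = [[-14, 5], [-3, 1]]  ->  [[-1695, 601], [-361, 128]]
... * rho(b^-1) = [[-14, 5], [-3, 1]]  ->  [[21927, -7874], [4670, -1677]]
... * rho(b^-1) = [[-14, 5], [-3, 1]]  ->  [[-283356, 101761], [-60349, 21673]]
... * rho(a) = [[-7, -4], [2, 1]]  ->  [[2187014, 1235185], [465789, 263069]]
... * rho(b^-1) = [[-14, 5], [-3, 1]]  ->  [[-34323751, 12170255], [-7310253, 2592014]]
... * rho(a^-1) = [[1, 4], [-2, -7]]  ->  [[-58664261, -222486789], [-12494281, -47385110]]
... * rho(b) = [[1, -5], [3, -14]]  ->  [[-726124628, 3408136351], [-154649611, 725862945]]
... * rho(a) = [[-7, -4], [2, 1]]  ->  [[11899145098, 6312634863], [2534273167, 1344461389]]
tr = 11899145098 + 1344461389 = 13243606487

13243606487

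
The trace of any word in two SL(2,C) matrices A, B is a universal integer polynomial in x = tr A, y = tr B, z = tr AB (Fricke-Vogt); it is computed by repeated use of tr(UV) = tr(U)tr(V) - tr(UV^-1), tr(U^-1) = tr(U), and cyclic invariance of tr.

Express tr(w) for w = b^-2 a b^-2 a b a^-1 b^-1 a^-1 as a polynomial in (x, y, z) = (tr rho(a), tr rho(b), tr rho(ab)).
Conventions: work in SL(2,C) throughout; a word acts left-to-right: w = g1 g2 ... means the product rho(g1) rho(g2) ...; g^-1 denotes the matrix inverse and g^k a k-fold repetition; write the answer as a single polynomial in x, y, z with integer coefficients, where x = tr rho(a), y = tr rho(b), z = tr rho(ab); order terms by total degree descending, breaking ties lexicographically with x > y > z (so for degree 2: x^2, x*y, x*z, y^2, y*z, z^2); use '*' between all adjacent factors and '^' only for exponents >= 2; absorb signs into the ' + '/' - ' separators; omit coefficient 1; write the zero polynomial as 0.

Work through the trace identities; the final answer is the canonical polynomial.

trace(a b^-1) = trace(a) trace(b) - trace(a b) = x*y - z
use: trace(b^-2 a) = trace(a b^-1) trace(b) - trace(a) = x*y^2 - y*z - x
apply: trace(b^-1 a b^-2) = trace(b^-2 a) trace(b) - trace(b^-2 a b) = x*y^3 - y^2*z - 2*x*y + z
use: trace(a^2) = trace(a) trace(a) - trace(1) = x^2 - 2
trace(a^2 b) = trace(a) trace(b a) - trace(b) = x*z - y
use: trace(a b^-1 a) = trace(a^2) trace(b) - trace(a^2 b) = x^2*y - x*z - y
apply: trace(a^2 b a) = trace(a) trace(b a^2) - trace(b a) = x^2*z - x*y - z
use: trace(b a b a) = trace(b a) trace(b a) - trace(1) = z^2 - 2
apply: trace(b a b) = trace(b) trace(a b) - trace(a) = y*z - x
trace(b a b a^2) = trace(a) trace(b a b a) - trace(b a b) = x*z^2 - y*z - x
use: trace(a^2 b a b a) = trace(a) trace(b a b a^2) - trace(b a b a) = x^2*z^2 - x*y*z - x^2 - z^2 + 2
trace(b a b a b a) = trace(b a) trace(b a b a) - trace(b^-1 a^-1) = z^3 - 3*z
trace(b a b a b) = trace(b) trace(a b a b) - trace(a b a) = y*z^2 - x*z - y
trace(a^2 b a b a b) = trace(a) trace(b a b a b a) - trace(b a b a b) = x*z^3 - y*z^2 - 2*x*z + y
apply: trace(b^-1 a^2 b a b a) = trace(a^2 b a b a) trace(b) - trace(a^2 b a b a b) = x^2*y*z^2 - x*y^2*z - x*z^3 - x^2*y + 2*x*z + y
trace(a b a b a^-1 b^-1 a) = trace(b^-1 a^2 b a b) trace(a) - trace(b^-1 a^2 b a b a) = -x^2*y*z^2 + x^3*z + x*y^2*z + x*z^3 - 3*x*z - y
trace(a b a b a b a b) = trace(b a) trace(b a b a b a) - trace(b^-1 a^-1 b^-1 a^-1) = z^4 - 4*z^2 + 2
trace(b^-1 a b a b a b a) = trace(a b a b a b a) trace(b) - trace(a b a b a b a b) = x*y*z^3 - y^2*z^2 - z^4 - 2*x*y*z + y^2 + 4*z^2 - 2
use: trace(a b a b a^-1 b^-1 a b) = trace(b^-1 a b a b a b) trace(a) - trace(b^-1 a b a b a b a) = -x*y*z^3 + x^2*z^2 + y^2*z^2 + z^4 + x*y*z - x^2 - y^2 - 4*z^2 + 2
trace(a^-1 b^-1 a b^-1 a b a b) = trace(a b a b a^-1 b^-1 a) trace(b) - trace(a b a b a^-1 b^-1 a b) = -x^2*y^2*z^2 + x^3*y*z + x*y^3*z + 2*x*y*z^3 - x^2*z^2 - y^2*z^2 - z^4 - 4*x*y*z + x^2 + 4*z^2 - 2
trace(a b a b^-1 a^-1 b^-1 a b^-1) = trace(a^-1 b^-1 a b^-1 a b a) trace(b) - trace(a^-1 b^-1 a b^-1 a b a b) = x^2*y^2*z^2 - x^3*y*z - x*y^3*z - 2*x*y*z^3 + x^2*y^2 + x^2*z^2 + y^2*z^2 + z^4 + 3*x*y*z - x^2 - y^2 - 4*z^2 + 2
trace(a b a b^-1) = trace(a b a) trace(b) - trace(a b a b) = x*y*z - y^2 - z^2 + 2
apply: trace(b^2) = trace(b) trace(b) - trace(1) = y^2 - 2
trace(b a^2 b) = trace(a) trace(b^2 a) - trace(b^2) = x*y*z - x^2 - y^2 + 2
trace(b a^2 b a b) = trace(b) trace(a^2 b a b) - trace(a^2 b a) = x*y*z^2 - x^2*z - y^2*z + z
trace(a^-1 b a^2 b a b) = trace(b a^2 b a b) trace(a) - trace(b a^2 b a b a) = x^2*y*z^2 - x^3*z - x*y^2*z - x*z^3 + y*z^2 + 3*x*z - y
trace(a^2 b a b^-1 a^-1 b) = trace(a^-1 b a^2 b a) trace(b) - trace(a^-1 b a^2 b a b) = -x^2*y*z^2 + x^3*z + 2*x*y^2*z + x*z^3 - x^2*y - y^3 - y*z^2 - 3*x*z + 3*y
trace(a b a b^-1 a^-1 b^-1 a) = trace(a^2 b a b^-1 a^-1) trace(b) - trace(a^2 b a b^-1 a^-1 b) = x^2*y*z^2 - x^3*z - x*y^2*z - x*z^3 + x^2*y + 3*x*z - y
trace(b^-1 a^-1 b^-1 a b^-2 a b a) = trace(a b a b^-1 a^-1 b^-1 a b^-1) trace(b) - trace(a b a b^-1 a^-1 b^-1 a) = x^2*y^3*z^2 - x^3*y^2*z - x*y^4*z - 2*x*y^2*z^3 + x^2*y^3 + y^3*z^2 + y*z^4 + x^3*z + 4*x*y^2*z + x*z^3 - 2*x^2*y - y^3 - 4*y*z^2 - 3*x*z + 3*y
use: trace(b^-1 a b^-2 a b a^-1 b^-1 a^-1) = trace(b^-1 a^-1 b^-1 a b^-2 a b) trace(a) - trace(b^-1 a^-1 b^-1 a b^-2 a b a) = -x^2*y^3*z^2 + x^3*y^2*z + x*y^4*z + 2*x*y^2*z^3 - y^3*z^2 - y*z^4 - x^3*z - 5*x*y^2*z - x*z^3 + y^3 + 4*y*z^2 + 4*x*z - 3*y
apply: trace(b^-2 a b a) = trace(a b a b^-1) trace(b) - trace(a b a) = x*y^2*z - y^3 - y*z^2 - x*z + 3*y
trace(b^-1 a b a^-1 b^-1) = trace(b^-2 a b) trace(a) - trace(b^-2 a b a) = -x*y^2*z + x^2*y + y^3 + y*z^2 - 3*y
trace(a b a^-1 b) = trace(b a b) trace(a) - trace(b a b a) = x*y*z - x^2 - z^2 + 2
apply: trace(b^-1 a b a^-1) = trace(a b a^-1) trace(b) - trace(a b a^-1 b) = -x*y*z + x^2 + y^2 + z^2 - 2
use: trace(b^-2 a b a^-1 b^-1) = trace(b^-1 a b a^-1 b^-1) trace(b) - trace(b^-1 a b a^-1) = -x*y^3*z + x^2*y^2 + y^4 + y^2*z^2 + x*y*z - x^2 - 4*y^2 - z^2 + 2
trace(b^-2 a b^-2 a b a^-1 b^-1 a^-1) = trace(b^-1 a b^-2 a b a^-1 b^-1 a^-1) trace(b) - trace(b^-1 a b^-2 a b a^-1 b^-1 a^-1 b) = -x^2*y^4*z^2 + x^3*y^3*z + x*y^5*z + 2*x*y^3*z^3 - y^4*z^2 - y^2*z^4 - x^3*y*z - 4*x*y^3*z - x*y*z^3 - x^2*y^2 + 3*y^2*z^2 + 3*x*y*z + x^2 + y^2 + z^2 - 2

-x^2*y^4*z^2 + x^3*y^3*z + x*y^5*z + 2*x*y^3*z^3 - y^4*z^2 - y^2*z^4 - x^3*y*z - 4*x*y^3*z - x*y*z^3 - x^2*y^2 + 3*y^2*z^2 + 3*x*y*z + x^2 + y^2 + z^2 - 2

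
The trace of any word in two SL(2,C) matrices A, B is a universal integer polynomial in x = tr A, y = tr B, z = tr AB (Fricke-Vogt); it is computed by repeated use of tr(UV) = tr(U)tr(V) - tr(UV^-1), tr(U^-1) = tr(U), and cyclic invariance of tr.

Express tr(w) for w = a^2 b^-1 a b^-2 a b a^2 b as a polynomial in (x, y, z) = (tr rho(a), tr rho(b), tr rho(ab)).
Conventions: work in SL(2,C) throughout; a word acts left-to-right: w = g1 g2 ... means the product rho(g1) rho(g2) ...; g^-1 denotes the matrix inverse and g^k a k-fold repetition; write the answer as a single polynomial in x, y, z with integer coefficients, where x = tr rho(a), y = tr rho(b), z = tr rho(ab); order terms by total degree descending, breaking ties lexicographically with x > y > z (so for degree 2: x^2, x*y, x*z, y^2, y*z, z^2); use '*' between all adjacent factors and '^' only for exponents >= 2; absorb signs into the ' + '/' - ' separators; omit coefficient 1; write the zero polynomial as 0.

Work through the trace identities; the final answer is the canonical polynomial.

x^4*y^3*z^2 - 2*x^3*y^4*z - 2*x^3*y^2*z^3 - x^4*y*z^2 + x^2*y^5 + 3*x^2*y^3*z^2 + x^2*y*z^4 + 3*x^3*y^2*z + x^3*z^3 - x*y^4*z - x*y^2*z^3 - 3*x^2*y^3 - 3*x^2*y*z^2 + 5*x*y^2*z + x^2*y - y^3 - y*z^2 - 3*x*z + 3*y

tr(b a b a) = tr(a b)*tr(a b) - tr(1)   [split at a repeated a] = z^2 - 2
tr(b a b) = tr(b)*tr(a b) - tr(a)   [square of b] = y*z - x
next, tr(b a^2 b a) = tr(a)*tr(b a b a) - tr(b a b)   [square of a] = x*z^2 - y*z - x
tr(b^2) = tr(b)*tr(b) - tr(1)   [square of b] = y^2 - 2
and tr(b a^2 b) = tr(a)*tr(b^2 a) - tr(b^2)   [square of a] = x*y*z - x^2 - y^2 + 2
and tr(a b a^2 b a) = tr(a)*tr(b a^2 b a) - tr(b a^2 b)   [square of a] = x^2*z^2 - 2*x*y*z + y^2 - 2
and tr(a b a^2 b a^2) = tr(a)*tr(a b a^2 b a) - tr(a b a^2 b)   [square of a] = x^3*z^2 - 2*x^2*y*z + x*y^2 - x*z^2 + y*z - x
and tr(a^2 b a^2 b a^2) = tr(a)*tr(a b a^2 b a^2) - tr(a b a^2 b a)   [square of a] = x^4*z^2 - 2*x^3*y*z + x^2*y^2 - 2*x^2*z^2 + 3*x*y*z - x^2 - y^2 + 2
tr(b a b a b a) = tr(b a b a)*tr(b a) - tr(a b)   [split at a repeated b] = z^3 - 3*z
next, tr(a b a) = tr(a)*tr(b a) - tr(b)   [square of a] = x*z - y
tr(b a b a b) = tr(b)*tr(a b a b) - tr(a b a)   [square of b] = y*z^2 - x*z - y
tr(b a b a^2 b a) = tr(a)*tr(b a b a b a) - tr(b a b a b)   [square of a] = x*z^3 - y*z^2 - 2*x*z + y
tr(a b a^2) = tr(a)*tr(a b a) - tr(a b)   [square of a] = x^2*z - x*y - z
tr(b a b a^2 b) = tr(b)*tr(a b a^2 b) - tr(a b a^2)   [square of b] = x*y*z^2 - x^2*z - y^2*z + z
next, tr(b a^2 b a^2 b a) = tr(a)*tr(b a b a^2 b a) - tr(b a b a^2 b)   [square of a] = x^2*z^3 - 2*x*y*z^2 - x^2*z + y^2*z + x*y - z
tr(a^2 b a^2) = tr(a)*tr(a^2 b a) - tr(a^2 b)   [square of a] = x^3*z - x^2*y - 2*x*z + y
next, tr(b a^2 b a^2 b) = tr(b)*tr(a^2 b a^2 b) - tr(a^2 b a^2)   [square of b] = x^2*y*z^2 - x^3*z - 2*x*y^2*z + x^2*y + y^3 + 2*x*z - 3*y
tr(a^2 b a^2 b a^2 b) = tr(a)*tr(b a^2 b a^2 b a) - tr(b a^2 b a^2 b)   [square of a] = x^3*z^3 - 3*x^2*y*z^2 + 3*x*y^2*z - y^3 - 3*x*z + 3*y
next, tr(a b a^2 b a^2 b^-1 a) = tr(a^2 b a^2 b a^2)*tr(b) - tr(a^2 b a^2 b a^2 b)   [inverse elimination on b] = x^4*y*z^2 - 2*x^3*y^2*z - x^3*z^3 + x^2*y^3 + x^2*y*z^2 - x^2*y + 3*x*z - y
and tr(b a^3 b a b a) = tr(a)*tr(a b a b a b a) - tr(a b a b a b)   [square of a] = x^2*z^3 - x*y*z^2 - 2*x^2*z - z^3 + x*y + 3*z
tr(b a b^2) = tr(b)*tr(a b^2) - tr(a b)   [square of b] = y^2*z - x*y - z
tr(a b a b^2 a) = tr(a)*tr(b a b^2 a) - tr(b a b^2)   [square of a] = x*y*z^2 - x^2*z - y^2*z + z
next, tr(b a^3 b a b) = tr(a)*tr(a b a b^2 a) - tr(a b a b^2)   [square of a] = x^2*y*z^2 - x^3*z - x*y^2*z - y*z^2 + 2*x*z + y
and tr(a b a b a^2 b a^2) = tr(a)*tr(b a^3 b a b a) - tr(b a^3 b a b)   [square of a] = x^3*z^3 - 2*x^2*y*z^2 - x^3*z + x*y^2*z - x*z^3 + x^2*y + y*z^2 + x*z - y
next, tr(b a b a b a b a) = tr(a b)*tr(a b a b a b) - tr(a^-1 b^-1 a^-1 b^-1)   [split at a repeated a] = z^4 - 4*z^2 + 2
next, tr(b a b a b a b) = tr(b)*tr(a b a b a b) - tr(a b a b a)   [square of b] = y*z^3 - x*z^2 - 2*y*z + x
tr(b a^2 b a b a b a) = tr(a)*tr(b a b a b a b a) - tr(b a b a b a b)   [square of a] = x*z^4 - y*z^3 - 3*x*z^2 + 2*y*z + x
tr(a^2 b a b a) = tr(a)*tr(a b a b a) - tr(a b a b)   [square of a] = x^2*z^2 - x*y*z - x^2 - z^2 + 2
tr(b a^2 b a b a b) = tr(b)*tr(a^2 b a b a b) - tr(a^2 b a b a)   [square of b] = x*y*z^3 - x^2*z^2 - y^2*z^2 - x*y*z + x^2 + y^2 + z^2 - 2
tr(a b a b a^2 b a^2 b) = tr(a)*tr(b a^2 b a b a b a) - tr(b a^2 b a b a b)   [square of a] = x^2*z^4 - 2*x*y*z^3 - 2*x^2*z^2 + y^2*z^2 + 3*x*y*z - y^2 - z^2 + 2
and tr(a b a^2 b a^2 b^-1 a b) = tr(a b a b a^2 b a^2)*tr(b) - tr(a b a b a^2 b a^2 b)   [inverse elimination on b] = x^3*y*z^3 - 2*x^2*y^2*z^2 - x^2*z^4 - x^3*y*z + x*y^3*z + x*y*z^3 + x^2*y^2 + 2*x^2*z^2 - 2*x*y*z + z^2 - 2
and tr(a b a^2 b a^2 b^-1 a b^-1) = tr(a b a^2 b a^2 b^-1 a)*tr(b) - tr(a b a^2 b a^2 b^-1 a b)   [inverse elimination on b] = x^4*y^2*z^2 - 2*x^3*y^3*z - 2*x^3*y*z^3 + x^2*y^4 + 3*x^2*y^2*z^2 + x^2*z^4 + x^3*y*z - x*y^3*z - x*y*z^3 - 2*x^2*y^2 - 2*x^2*z^2 + 5*x*y*z - y^2 - z^2 + 2
tr(a^2 b^-1 a b^-2 a b a^2 b) = tr(a b a^2 b a^2 b^-1 a b^-1)*tr(b) - tr(a b a^2 b a^2 b^-1 a)   [inverse elimination on b] = x^4*y^3*z^2 - 2*x^3*y^4*z - 2*x^3*y^2*z^3 - x^4*y*z^2 + x^2*y^5 + 3*x^2*y^3*z^2 + x^2*y*z^4 + 3*x^3*y^2*z + x^3*z^3 - x*y^4*z - x*y^2*z^3 - 3*x^2*y^3 - 3*x^2*y*z^2 + 5*x*y^2*z + x^2*y - y^3 - y*z^2 - 3*x*z + 3*y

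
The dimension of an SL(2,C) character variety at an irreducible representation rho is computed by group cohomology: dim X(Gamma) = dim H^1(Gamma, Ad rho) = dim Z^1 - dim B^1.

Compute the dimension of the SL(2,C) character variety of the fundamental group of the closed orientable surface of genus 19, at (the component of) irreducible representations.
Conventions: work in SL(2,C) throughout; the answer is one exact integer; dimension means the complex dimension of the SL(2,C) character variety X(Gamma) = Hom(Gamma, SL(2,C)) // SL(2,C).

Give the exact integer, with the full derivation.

108

The genus-19 surface group: 2g = 38 generators, one relator prod [a_i, b_i].
Before the relator condition, cocycle space has dim 3*38 = 114.
H^2 = coker(d_2) is dual to H^0 = 0 at irreducible rho (Poincare duality), so d_2 is onto: dim Z^1 = 111.
dim B^1 = 3 (coboundaries, injective at irreducible rho).
dim X = dim H^1 = 111 - 3 = 108.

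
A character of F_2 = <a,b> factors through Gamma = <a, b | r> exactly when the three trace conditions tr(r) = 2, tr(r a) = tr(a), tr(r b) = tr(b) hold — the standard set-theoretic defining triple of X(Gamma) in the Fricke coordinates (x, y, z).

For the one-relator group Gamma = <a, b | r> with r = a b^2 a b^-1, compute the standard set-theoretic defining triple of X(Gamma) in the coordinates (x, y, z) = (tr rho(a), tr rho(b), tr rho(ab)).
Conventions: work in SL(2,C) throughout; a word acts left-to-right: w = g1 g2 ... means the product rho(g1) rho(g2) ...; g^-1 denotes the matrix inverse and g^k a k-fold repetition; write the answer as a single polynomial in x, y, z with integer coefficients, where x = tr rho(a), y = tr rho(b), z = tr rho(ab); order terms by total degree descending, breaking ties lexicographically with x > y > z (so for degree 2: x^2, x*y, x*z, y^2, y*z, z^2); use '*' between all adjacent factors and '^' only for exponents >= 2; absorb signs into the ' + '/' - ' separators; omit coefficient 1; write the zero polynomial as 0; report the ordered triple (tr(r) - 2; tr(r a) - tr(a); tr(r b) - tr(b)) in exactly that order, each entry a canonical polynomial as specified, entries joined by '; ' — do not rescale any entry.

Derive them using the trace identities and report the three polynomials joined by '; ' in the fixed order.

trace(b^2 a) = trace(b)*trace(a b) - trace(a) = y*z - x
next, trace(b^2) = trace(b)*trace(b) - trace(1) = y^2 - 2
trace(a b^2 a) = trace(a)*trace(b^2 a) - trace(b^2) = x*y*z - x^2 - y^2 + 2
next, trace(a b a b) = trace(b a)*trace(b a) - trace(1)   [split at repeated b] = z^2 - 2
trace(a b a) = trace(a)*trace(b a) - trace(b) = x*z - y
and trace(a b^2 a b) = trace(b)*trace(a b a b) - trace(a b a) = y*z^2 - x*z - y
and trace(a b^2 a b^-1) = trace(a b^2 a)*trace(b) - trace(a b^2 a b) = x*y^2*z - x^2*y - y^3 - y*z^2 + x*z + 3*y
and trace(a^2 b^2 a) = trace(a)*trace(b^2 a^2) - trace(b^2 a)  (reduce the a square) = x^2*y*z - x^3 - x*y^2 - y*z + 3*x
next, trace(b^2 a b) = trace(b)*trace(a b^2) - trace(a b)  (reduce the b square) = y^2*z - x*y - z
trace(a^2 b^2 a b) = trace(a)*trace(b^2 a b a) - trace(b^2 a b)  (reduce the a square) = x*y*z^2 - x^2*z - y^2*z + z
next, trace(a b^2 a b^-1 a) = trace(a^2 b^2 a)*trace(b) - trace(a^2 b^2 a b)  (eliminate b^-1) = x^2*y^2*z - x^3*y - x*y^3 - x*y*z^2 + x^2*z + 3*x*y - z
assemble the triple (trace(r) - 2; trace(r a) - x; trace(r b) - y)

x*y^2*z - x^2*y - y^3 - y*z^2 + x*z + 3*y - 2; x^2*y^2*z - x^3*y - x*y^3 - x*y*z^2 + x^2*z + 3*x*y - x - z; x*y*z - x^2 - y^2 - y + 2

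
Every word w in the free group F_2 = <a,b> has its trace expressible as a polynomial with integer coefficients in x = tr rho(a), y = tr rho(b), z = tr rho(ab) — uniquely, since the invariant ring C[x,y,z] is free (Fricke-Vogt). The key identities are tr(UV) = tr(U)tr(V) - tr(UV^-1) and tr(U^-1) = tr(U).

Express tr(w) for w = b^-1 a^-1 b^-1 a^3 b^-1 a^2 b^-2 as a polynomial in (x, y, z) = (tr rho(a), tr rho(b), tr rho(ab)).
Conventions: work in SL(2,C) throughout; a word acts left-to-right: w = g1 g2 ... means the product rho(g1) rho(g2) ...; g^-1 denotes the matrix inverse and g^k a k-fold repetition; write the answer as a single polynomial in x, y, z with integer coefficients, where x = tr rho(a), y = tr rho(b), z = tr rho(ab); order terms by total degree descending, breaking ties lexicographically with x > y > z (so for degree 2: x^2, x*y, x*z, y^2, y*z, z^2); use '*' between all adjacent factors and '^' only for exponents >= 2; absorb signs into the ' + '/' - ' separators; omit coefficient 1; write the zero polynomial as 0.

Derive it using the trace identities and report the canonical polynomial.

x^5*y^4*z - x^6*y^3 - 2*x^4*y^3*z^2 - 3*x^3*y^4*z + x^3*y^2*z^3 + x^6*y + 4*x^4*y^3 + 2*x^4*y*z^2 + 4*x^2*y^3*z^2 - x^5*z + x^3*y^2*z - x^3*z^3 + 2*x*y^4*z - x*y^2*z^3 - 5*x^4*y - 4*x^2*y^3 - 5*x^2*y*z^2 - y^3*z^2 + 4*x^3*z - 3*x*y^2*z + x*z^3 + 7*x^2*y + y^3 + 2*y*z^2 - 2*x*z - 3*y

next, trace(a^2) = trace(a) * trace(a) - trace(1) = x^2 - 2
trace(a^3) = trace(a) * trace(a^2) - trace(a) = x^3 - 3*x
and trace(a^4) = trace(a) * trace(a^3) - trace(a^2) = x^4 - 4*x^2 + 2
trace(b a^2) = trace(a) * trace(b a) - trace(b) = x*z - y
trace(a^2 b a) = trace(a) * trace(b a^2) - trace(b a) = x^2*z - x*y - z
trace(a^4 b) = trace(a) * trace(a^2 b a) - trace(a^2 b) = x^3*z - x^2*y - 2*x*z + y
and trace(a^4 b^-1) = trace(a^4) * trace(b) - trace(a^4 b) = x^4*y - x^3*z - 3*x^2*y + 2*x*z + y
trace(a^4 b^-2) = trace(a^4 b^-1) * trace(b) - trace(a^4) = x^4*y^2 - x^3*y*z - x^4 - 3*x^2*y^2 + 2*x*y*z + 4*x^2 + y^2 - 2
trace(a^4 b^-3) = trace(a^4 b^-2) * trace(b) - trace(a^4 b^-1) = x^4*y^3 - x^3*y^2*z - 2*x^4*y - 3*x^2*y^3 + x^3*z + 2*x*y^2*z + 7*x^2*y + y^3 - 2*x*z - 3*y
trace(a^5) = trace(a) * trace(a^4) - trace(a^3) = x^5 - 5*x^3 + 5*x
next, trace(a^4 b a) = trace(a) * trace(a b a^3) - trace(a b a^2) = x^4*z - x^3*y - 3*x^2*z + 2*x*y + z
trace(a b a^5) = trace(a) * trace(a^4 b a) - trace(a^4 b) = x^5*z - x^4*y - 4*x^3*z + 3*x^2*y + 3*x*z - y
trace(b a b a) = trace(a b) * trace(a b) - trace(1)   [split at repeated a] = z^2 - 2
trace(b a b) = trace(b) * trace(a b) - trace(a) = y*z - x
trace(b a b a^2) = trace(a) * trace(b a b a) - trace(b a b) = x*z^2 - y*z - x
and trace(b a b a^3) = trace(a) * trace(b a b a^2) - trace(b a b a) = x^2*z^2 - x*y*z - x^2 - z^2 + 2
next, trace(a^3 b a b a) = trace(a) * trace(b a b a^3) - trace(b a b a^2) = x^3*z^2 - x^2*y*z - x^3 - 2*x*z^2 + y*z + 3*x
and trace(a b a^5 b) = trace(a) * trace(a^3 b a b a) - trace(a^3 b a b) = x^4*z^2 - x^3*y*z - x^4 - 3*x^2*z^2 + 2*x*y*z + 4*x^2 + z^2 - 2
and trace(b a^5 b^-1 a) = trace(a b a^5) * trace(b) - trace(a b a^5 b) = x^5*y*z - x^4*y^2 - x^4*z^2 - 3*x^3*y*z + x^4 + 3*x^2*y^2 + 3*x^2*z^2 + x*y*z - 4*x^2 - y^2 - z^2 + 2
and trace(b^-1 a^-1 b a^5) = trace(b a^5 b^-1) * trace(a) - trace(b a^5 b^-1 a) = -x^5*y*z + x^6 + x^4*y^2 + x^4*z^2 + 3*x^3*y*z - 6*x^4 - 3*x^2*y^2 - 3*x^2*z^2 - x*y*z + 9*x^2 + y^2 + z^2 - 2
trace(a^-1 b a^5 b^-2) = trace(b^-1 a^-1 b a^5) * trace(b) - trace(b^-1 a^-1 b a^5 b) = -x^5*y^2*z + x^6*y + x^4*y^3 + x^4*y*z^2 + 3*x^3*y^2*z - 6*x^4*y - 3*x^2*y^3 - 3*x^2*y*z^2 - x^3*z - x*y^2*z + 10*x^2*y + y^3 + y*z^2 + 2*x*z - 3*y
and trace(a^5 b^-3 a^-1 b) = trace(a^-1 b a^5 b^-2) * trace(b) - trace(a^-1 b a^5 b^-1) = -x^5*y^3*z + x^6*y^2 + x^4*y^4 + x^4*y^2*z^2 + x^5*y*z + 3*x^3*y^3*z - x^6 - 7*x^4*y^2 - x^4*z^2 - 3*x^2*y^4 - 3*x^2*y^2*z^2 - 4*x^3*y*z - x*y^3*z + 6*x^4 + 13*x^2*y^2 + 3*x^2*z^2 + y^4 + y^2*z^2 + 3*x*y*z - 9*x^2 - 4*y^2 - z^2 + 2
trace(a^2 b^-3 a^-1 b^-1 a^3) = trace(a^5 b^-3 a^-1) * trace(b) - trace(a^5 b^-3 a^-1 b) = x^5*y^3*z - x^6*y^2 - x^4*y^2*z^2 - x^5*y*z - 4*x^3*y^3*z + x^6 + 5*x^4*y^2 + x^4*z^2 + 3*x^2*y^2*z^2 + 5*x^3*y*z + 3*x*y^3*z - 6*x^4 - 6*x^2*y^2 - 3*x^2*z^2 - y^2*z^2 - 5*x*y*z + 9*x^2 + y^2 + z^2 - 2
trace(b^2) = trace(b) * trace(b) - trace(1) = y^2 - 2
next, trace(b a^2 b) = trace(a) * trace(b^2 a) - trace(b^2) = x*y*z - x^2 - y^2 + 2
trace(a^2 b a^2 b) = trace(a) * trace(b a^2 b a) - trace(b a^2 b) = x^2*z^2 - 2*x*y*z + y^2 - 2
and trace(b^-1 a^2 b a^2) = trace(a^2 b a^2) * trace(b) - trace(a^2 b a^2 b) = x^3*y*z - x^2*y^2 - x^2*z^2 + 2
trace(a^2 b a^2 b^-2) = trace(b^-1 a^2 b a^2) * trace(b) - trace(b^-1 a^2 b a^2 b) = x^3*y^2*z - x^2*y^3 - x^2*y*z^2 - x^3*z + x^2*y + 2*x*z + y
next, trace(a^2 b a^2 b^-3) = trace(a^2 b a^2 b^-2) * trace(b) - trace(a^2 b a^2 b^-1) = x^3*y^3*z - x^2*y^4 - x^2*y^2*z^2 - 2*x^3*y*z + 2*x^2*y^2 + x^2*z^2 + 2*x*y*z + y^2 - 2
trace(a^3 b a^2 b) = trace(a) * trace(a b a^2 b a) - trace(a b a^2 b) = x^3*z^2 - 2*x^2*y*z + x*y^2 - x*z^2 + y*z - x
trace(a^3 b a^2 b^-1) = trace(a^3 b a^2) * trace(b) - trace(a^3 b a^2 b) = x^4*y*z - x^3*y^2 - x^3*z^2 - x^2*y*z + x*y^2 + x*z^2 + x
next, trace(a b a^3 b a^2) = trace(a) * trace(b a^3 b a^2) - trace(b a^3 b a) = x^4*z^2 - 2*x^3*y*z + x^2*y^2 - 2*x^2*z^2 + 2*x*y*z + z^2 - 2
trace(b a b a b a) = trace(b a b a) * trace(b a) - trace(a b)   [split at repeated b] = z^3 - 3*z
trace(b a b a b) = trace(b) * trace(a b a b) - trace(a b a) = y*z^2 - x*z - y
and trace(b a b a^2 b a) = trace(a) * trace(b a b a b a) - trace(b a b a b) = x*z^3 - y*z^2 - 2*x*z + y
next, trace(b a b a^2 b) = trace(b) * trace(a b a^2 b) - trace(a b a^2) = x*y*z^2 - x^2*z - y^2*z + z
trace(a b a^2 b a b a) = trace(a) * trace(b a b a^2 b a) - trace(b a b a^2 b) = x^2*z^3 - 2*x*y*z^2 - x^2*z + y^2*z + x*y - z
trace(a b a^3 b a^2 b) = trace(a) * trace(a b a^2 b a b a) - trace(a b a^2 b a b) = x^3*z^3 - 2*x^2*y*z^2 - x^3*z + x*y^2*z - x*z^3 + x^2*y + y*z^2 + x*z - y
and trace(a b a^3 b a^2 b^-1) = trace(a b a^3 b a^2) * trace(b) - trace(a b a^3 b a^2 b) = x^4*y*z^2 - 2*x^3*y^2*z - x^3*z^3 + x^2*y^3 + x^3*z + x*y^2*z + x*z^3 - x^2*y - x*z - y
next, trace(b a^3 b a^2 b^-2 a) = trace(a b a^3 b a^2 b^-1) * trace(b) - trace(a b a^3 b a^2) = x^4*y^2*z^2 - 2*x^3*y^3*z - x^3*y*z^3 - x^4*z^2 + x^2*y^4 + 3*x^3*y*z + x*y^3*z + x*y*z^3 - 2*x^2*y^2 + 2*x^2*z^2 - 3*x*y*z - y^2 - z^2 + 2
next, trace(b^-2 a^-1 b a^3 b a^2) = trace(b a^3 b a^2 b^-2) * trace(a) - trace(b a^3 b a^2 b^-2 a) = -x^4*y^2*z^2 + x^5*y*z + 2*x^3*y^3*z + x^3*y*z^3 - x^4*y^2 - x^2*y^4 - 4*x^3*y*z - x*y^3*z - x*y*z^3 + 3*x^2*y^2 - x^2*z^2 + 3*x*y*z + x^2 + y^2 + z^2 - 2
trace(b^-1 a^-1 b a^3 b a^2) = trace(b a^3 b a^2 b^-1) * trace(a) - trace(b a^3 b a^2 b^-1 a) = -x^4*y*z^2 + x^5*z + 2*x^3*y^2*z + x^3*z^3 - x^4*y - x^2*y^3 - 4*x^3*z - x*y^2*z - x*z^3 + 3*x^2*y + 2*x*z + y
next, trace(a^3 b a^2 b^-3 a^-1 b) = trace(b^-2 a^-1 b a^3 b a^2) * trace(b) - trace(b^-2 a^-1 b a^3 b a^2 b) = -x^4*y^3*z^2 + x^5*y^2*z + 2*x^3*y^4*z + x^3*y^2*z^3 - x^4*y^3 + x^4*y*z^2 - x^2*y^5 - x^5*z - 6*x^3*y^2*z - x^3*z^3 - x*y^4*z - x*y^2*z^3 + x^4*y + 4*x^2*y^3 - x^2*y*z^2 + 4*x^3*z + 4*x*y^2*z + x*z^3 - 2*x^2*y + y^3 + y*z^2 - 2*x*z - 3*y
trace(a^2 b^-3 a^-1 b^-1 a^3 b) = trace(a^3 b a^2 b^-3 a^-1) * trace(b) - trace(a^3 b a^2 b^-3 a^-1 b) = x^4*y^3*z^2 - x^5*y^2*z - x^3*y^4*z - x^3*y^2*z^3 + x^4*y^3 - x^4*y*z^2 - x^2*y^3*z^2 + x^5*z + 4*x^3*y^2*z + x^3*z^3 + x*y^4*z + x*y^2*z^3 - x^4*y - 2*x^2*y^3 + 2*x^2*y*z^2 - 4*x^3*z - 2*x*y^2*z - x*z^3 + 2*x^2*y - y*z^2 + 2*x*z + y
trace(b^-1 a^-1 b^-1 a^3 b^-1 a^2 b^-2) = trace(a^2 b^-3 a^-1 b^-1 a^3) * trace(b) - trace(a^2 b^-3 a^-1 b^-1 a^3 b) = x^5*y^4*z - x^6*y^3 - 2*x^4*y^3*z^2 - 3*x^3*y^4*z + x^3*y^2*z^3 + x^6*y + 4*x^4*y^3 + 2*x^4*y*z^2 + 4*x^2*y^3*z^2 - x^5*z + x^3*y^2*z - x^3*z^3 + 2*x*y^4*z - x*y^2*z^3 - 5*x^4*y - 4*x^2*y^3 - 5*x^2*y*z^2 - y^3*z^2 + 4*x^3*z - 3*x*y^2*z + x*z^3 + 7*x^2*y + y^3 + 2*y*z^2 - 2*x*z - 3*y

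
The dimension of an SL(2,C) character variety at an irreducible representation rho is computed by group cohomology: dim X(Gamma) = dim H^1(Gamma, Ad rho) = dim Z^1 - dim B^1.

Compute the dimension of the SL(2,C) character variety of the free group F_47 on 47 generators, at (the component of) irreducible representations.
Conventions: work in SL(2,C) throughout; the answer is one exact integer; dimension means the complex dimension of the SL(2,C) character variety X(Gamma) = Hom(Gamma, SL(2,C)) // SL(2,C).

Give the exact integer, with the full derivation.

Gamma = F_47 has 47 generators and no relators.
So Z^1 = (sl_2)^47 in full: dim Z^1 = 141.
At an irreducible rho the centralizer of the image in sl_2 is 0, so the coboundary map sl_2 -> Z^1 is injective: dim B^1 = 3.
Therefore dim X = 141 - 3 = 138.

138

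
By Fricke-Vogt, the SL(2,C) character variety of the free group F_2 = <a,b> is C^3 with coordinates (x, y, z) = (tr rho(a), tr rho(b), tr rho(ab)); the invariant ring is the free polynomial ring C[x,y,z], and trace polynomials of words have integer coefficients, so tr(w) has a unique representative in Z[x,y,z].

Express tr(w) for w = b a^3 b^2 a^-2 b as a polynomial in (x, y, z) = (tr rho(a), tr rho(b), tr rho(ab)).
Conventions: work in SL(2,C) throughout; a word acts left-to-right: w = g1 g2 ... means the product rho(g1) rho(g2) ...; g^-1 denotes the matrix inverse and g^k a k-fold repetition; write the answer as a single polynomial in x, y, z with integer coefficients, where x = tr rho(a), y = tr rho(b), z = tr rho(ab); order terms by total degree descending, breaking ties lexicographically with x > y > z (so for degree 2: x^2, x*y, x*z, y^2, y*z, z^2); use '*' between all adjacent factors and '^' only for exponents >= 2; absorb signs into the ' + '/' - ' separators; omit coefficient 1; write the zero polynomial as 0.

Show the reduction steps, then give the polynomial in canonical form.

tr(a b^2) = tr(b)*tr(a b) - tr(a)  (reduce the b square) = y*z - x
tr(b^3 a) = tr(b)*tr(a b^2) - tr(a b)  (reduce the b square) = y^2*z - x*y - z
tr(b^2) = tr(b)*tr(b) - tr(1)  (reduce the b square) = y^2 - 2
tr(b^3) = tr(b)*tr(b^2) - tr(b)  (reduce the b square) = y^3 - 3*y
tr(a^2 b^3) = tr(a)*tr(b^3 a) - tr(b^3)  (reduce the a square) = x*y^2*z - x^2*y - y^3 - x*z + 3*y
tr(a^2 b) = tr(a)*tr(b a) - tr(b)  (reduce the a square) = x*z - y
tr(a^2) = tr(a)*tr(a) - tr(1)  (reduce the a square) = x^2 - 2
tr(a^2 b^2) = tr(b)*tr(a^2 b) - tr(a^2)  (reduce the b square) = x*y*z - x^2 - y^2 + 2
tr(a b^4 a) = tr(b)*tr(a^2 b^3) - tr(a^2 b^2)  (reduce the b square) = x*y^3*z - x^2*y^2 - y^4 - 2*x*y*z + x^2 + 4*y^2 - 2
tr(a b^4) = tr(b)*tr(b a b^2) - tr(b a b)  (reduce the b square) = y^3*z - x*y^2 - 2*y*z + x
tr(b^2 a^3 b^2) = tr(a)*tr(a b^4 a) - tr(a b^4)  (reduce the a square) = x^2*y^3*z - x^3*y^2 - x*y^4 - 2*x^2*y*z - y^3*z + x^3 + 5*x*y^2 + 2*y*z - 3*x
tr(b a b a) = tr(a b)*tr(a b) - tr(1)  (split on a) = z^2 - 2
tr(a^2 b a b) = tr(a)*tr(b a b a) - tr(b a b)  (reduce the a square) = x*z^2 - y*z - x
tr(a^2 b a) = tr(a)*tr(a b a) - tr(a b)  (reduce the a square) = x^2*z - x*y - z
tr(b a b^2 a^2) = tr(b)*tr(a^2 b a b) - tr(a^2 b a)  (reduce the b square) = x*y*z^2 - x^2*z - y^2*z + z
tr(b a b^2 a) = tr(b)*tr(a b a b) - tr(a b a)  (reduce the b square) = y*z^2 - x*z - y
tr(a b^2 a^3 b) = tr(a)*tr(b a b^2 a^2) - tr(b a b^2 a)  (reduce the a square) = x^2*y*z^2 - x^3*z - x*y^2*z - y*z^2 + 2*x*z + y
tr(a^3) = tr(a)*tr(a^2) - tr(a)  (reduce the a square) = x^3 - 3*x
tr(a b^2 a^2) = tr(b)*tr(a^3 b) - tr(a^3)  (reduce the b square) = x^2*y*z - x^3 - x*y^2 - y*z + 3*x
tr(a b^2 a^3) = tr(a)*tr(a b^2 a^2) - tr(a b^2 a)  (reduce the a square) = x^3*y*z - x^4 - x^2*y^2 - 2*x*y*z + 4*x^2 + y^2 - 2
tr(b^2 a^3 b^2 a) = tr(b)*tr(a b^2 a^3 b) - tr(a b^2 a^3)  (reduce the b square) = x^2*y^2*z^2 - 2*x^3*y*z - x*y^3*z + x^4 + x^2*y^2 - y^2*z^2 + 4*x*y*z - 4*x^2 + 2
tr(a^-1 b^2 a^3 b^2) = tr(b^2 a^3 b^2)*tr(a) - tr(b^2 a^3 b^2 a)  (eliminate a^-1) = x^3*y^3*z - x^4*y^2 - x^2*y^4 - x^2*y^2*z^2 + 4*x^2*y^2 + y^2*z^2 - 2*x*y*z + x^2 - 2
tr(b a^3 b^2 a^-2 b) = tr(a^-1 b^2 a^3 b^2)*tr(a) - tr(a^-1 b^2 a^3 b^2 a)  (eliminate a^-1) = x^4*y^3*z - x^5*y^2 - x^3*y^4 - x^3*y^2*z^2 - x^2*y^3*z + 5*x^3*y^2 + x*y^4 + x*y^2*z^2 + y^3*z - 5*x*y^2 - 2*y*z + x

x^4*y^3*z - x^5*y^2 - x^3*y^4 - x^3*y^2*z^2 - x^2*y^3*z + 5*x^3*y^2 + x*y^4 + x*y^2*z^2 + y^3*z - 5*x*y^2 - 2*y*z + x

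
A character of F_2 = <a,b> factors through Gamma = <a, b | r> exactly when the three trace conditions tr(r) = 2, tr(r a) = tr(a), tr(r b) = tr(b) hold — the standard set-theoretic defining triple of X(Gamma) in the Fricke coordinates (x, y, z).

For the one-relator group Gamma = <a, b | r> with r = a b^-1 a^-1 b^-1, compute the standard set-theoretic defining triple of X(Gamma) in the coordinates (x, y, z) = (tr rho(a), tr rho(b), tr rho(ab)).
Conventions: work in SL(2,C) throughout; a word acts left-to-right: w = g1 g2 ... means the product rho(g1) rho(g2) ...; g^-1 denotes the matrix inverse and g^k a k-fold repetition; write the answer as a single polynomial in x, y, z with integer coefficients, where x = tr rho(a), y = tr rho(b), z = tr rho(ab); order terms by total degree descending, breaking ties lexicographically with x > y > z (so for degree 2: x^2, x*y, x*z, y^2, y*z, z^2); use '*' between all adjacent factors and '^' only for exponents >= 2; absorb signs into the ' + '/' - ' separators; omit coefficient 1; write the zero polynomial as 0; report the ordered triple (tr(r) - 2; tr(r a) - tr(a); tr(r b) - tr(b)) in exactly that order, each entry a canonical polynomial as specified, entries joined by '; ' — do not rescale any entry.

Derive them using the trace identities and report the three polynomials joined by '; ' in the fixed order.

x*y*z - x^2 - z^2; x^2*y*z - x^3 - x*z^2 - y*z + 2*x; 0

use: trace(b^-1) = trace(b) = y
apply: trace(b a b) = trace(b)*trace(a b) - trace(a)   [square of b] = y*z - x
trace(b a b a) = trace(b a)*trace(b a) - trace(1)   [split at a repeated b] = z^2 - 2
use: trace(a b a^-1 b) = trace(b a b)*trace(a) - trace(b a b a)   [inverse elimination on a] = x*y*z - x^2 - z^2 + 2
trace(a^-1 b^-1 a b) = trace(a b a^-1)*trace(b) - trace(a b a^-1 b)   [inverse elimination on b] = -x*y*z + x^2 + y^2 + z^2 - 2
use: trace(a b^-1 a^-1 b^-1) = trace(a^-1 b^-1 a)*trace(b) - trace(a^-1 b^-1 a b)   [inverse elimination on b] = x*y*z - x^2 - z^2 + 2
use: trace(a^2) = trace(a)*trace(a) - trace(1)  (reduce the a square) = x^2 - 2
use: trace(a^2 b) = trace(a)*trace(b a) - trace(b)  (reduce the a square) = x*z - y
apply: trace(b^-1 a^2) = trace(a^2)*trace(b) - trace(a^2 b)  (eliminate b^-1) = x^2*y - x*z - y
trace(b^-1 a^2 b^-1) = trace(b^-1 a^2)*trace(b) - trace(b^-1 a^2 b)  (eliminate b^-1) = x^2*y^2 - x*y*z - x^2 - y^2 + 2
trace(a^3) = trace(a)*trace(a^2) - trace(a)  (reduce the a square) = x^3 - 3*x
trace(a^3 b) = trace(a)*trace(b a^2) - trace(b a)  (reduce the a square) = x^2*z - x*y - z
use: trace(a b^-1 a^2) = trace(a^3)*trace(b) - trace(a^3 b)  (eliminate b^-1) = x^3*y - x^2*z - 2*x*y + z
use: trace(a^2 b a b) = trace(a)*trace(b a b a) - trace(b a b)  (reduce the a square) = x*z^2 - y*z - x
use: trace(a b^-1 a^2 b) = trace(a^2 b a)*trace(b) - trace(a^2 b a b)  (eliminate b^-1) = x^2*y*z - x*y^2 - x*z^2 + x
use: trace(b^-1 a^2 b^-1 a) = trace(a b^-1 a^2)*trace(b) - trace(a b^-1 a^2 b)  (eliminate b^-1) = x^3*y^2 - 2*x^2*y*z - x*y^2 + x*z^2 + y*z - x
apply: trace(a b^-1 a^-1 b^-1 a) = trace(b^-1 a^2 b^-1)*trace(a) - trace(b^-1 a^2 b^-1 a)  (eliminate a^-1) = x^2*y*z - x^3 - x*z^2 - y*z + 3*x
assemble the triple (trace(r) - 2; trace(r a) - x; trace(r b) - y)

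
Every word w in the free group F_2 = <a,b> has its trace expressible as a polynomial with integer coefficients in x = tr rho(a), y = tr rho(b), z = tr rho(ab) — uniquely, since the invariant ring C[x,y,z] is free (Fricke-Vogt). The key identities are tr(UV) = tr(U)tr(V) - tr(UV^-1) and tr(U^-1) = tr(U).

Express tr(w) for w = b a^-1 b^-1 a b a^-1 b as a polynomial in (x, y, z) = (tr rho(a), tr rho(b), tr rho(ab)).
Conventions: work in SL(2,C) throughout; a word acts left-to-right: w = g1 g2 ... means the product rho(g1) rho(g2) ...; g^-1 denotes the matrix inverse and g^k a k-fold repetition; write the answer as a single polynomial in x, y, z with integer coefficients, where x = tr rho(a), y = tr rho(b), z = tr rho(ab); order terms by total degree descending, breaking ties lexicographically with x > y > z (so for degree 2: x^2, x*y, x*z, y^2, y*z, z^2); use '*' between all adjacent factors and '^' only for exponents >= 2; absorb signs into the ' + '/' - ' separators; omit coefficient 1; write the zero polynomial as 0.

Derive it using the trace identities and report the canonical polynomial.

apply: tr(b a b) = tr(b) * tr(a b) - tr(a)  (reduce the b square) = y*z - x
tr(b a b a) = tr(b a) * tr(b a) - tr(1)  (split on b) = z^2 - 2
use: tr(a b a^-1 b) = tr(b a b) * tr(a) - tr(b a b a)  (eliminate a^-1) = x*y*z - x^2 - z^2 + 2
use: tr(b^3 a) = tr(b) * tr(a b^2) - tr(a b)  (reduce the b square) = y^2*z - x*y - z
apply: tr(b^2) = tr(b) * tr(b) - tr(1)  (reduce the b square) = y^2 - 2
use: tr(b^3) = tr(b) * tr(b^2) - tr(b)  (reduce the b square) = y^3 - 3*y
apply: tr(b^2 a^2 b) = tr(a) * tr(b^3 a) - tr(b^3)  (reduce the a square) = x*y^2*z - x^2*y - y^3 - x*z + 3*y
tr(a b a) = tr(a) * tr(b a) - tr(b)  (reduce the a square) = x*z - y
apply: tr(b a b^2 a) = tr(b) * tr(a b a b) - tr(a b a)  (reduce the b square) = y*z^2 - x*z - y
tr(b^2 a^2 b a) = tr(a) * tr(b a b^2 a) - tr(b a b^2)  (reduce the a square) = x*y*z^2 - x^2*z - y^2*z + z
tr(a b a^-1 b^2 a) = tr(b^2 a^2 b) * tr(a) - tr(b^2 a^2 b a)  (eliminate a^-1) = x^2*y^2*z - x^3*y - x*y^3 - x*y*z^2 + y^2*z + 3*x*y - z
apply: tr(b^2 a b a b) = tr(b) * tr(a b a b^2) - tr(a b a b)  (reduce the b square) = y^2*z^2 - x*y*z - y^2 - z^2 + 2
tr(a b a b a b) = tr(b a b a) * tr(b a) - tr(a b)  (split on b) = z^3 - 3*z
tr(a b a b a) = tr(a) * tr(b a b a) - tr(b a b)  (reduce the a square) = x*z^2 - y*z - x
apply: tr(b^2 a b a b a) = tr(b) * tr(a b a b a b) - tr(a b a b a)  (reduce the b square) = y*z^3 - x*z^2 - 2*y*z + x
use: tr(a b a^-1 b^2 a b) = tr(b^2 a b a b) * tr(a) - tr(b^2 a b a b a)  (eliminate a^-1) = x*y^2*z^2 - x^2*y*z - y*z^3 - x*y^2 + 2*y*z + x
apply: tr(b^-1 a b a^-1 b^2 a) = tr(a b a^-1 b^2 a) * tr(b) - tr(a b a^-1 b^2 a b)  (eliminate b^-1) = x^2*y^3*z - x^3*y^2 - x*y^4 - 2*x*y^2*z^2 + x^2*y*z + y^3*z + y*z^3 + 4*x*y^2 - 3*y*z - x
tr(b a^-1 b^-1 a b a^-1 b) = tr(b^-1 a b a^-1 b^2) * tr(a) - tr(b^-1 a b a^-1 b^2 a)  (eliminate a^-1) = -x^2*y^3*z + x^3*y^2 + x*y^4 + 2*x*y^2*z^2 - y^3*z - y*z^3 - x^3 - 4*x*y^2 - x*z^2 + 3*y*z + 3*x

-x^2*y^3*z + x^3*y^2 + x*y^4 + 2*x*y^2*z^2 - y^3*z - y*z^3 - x^3 - 4*x*y^2 - x*z^2 + 3*y*z + 3*x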